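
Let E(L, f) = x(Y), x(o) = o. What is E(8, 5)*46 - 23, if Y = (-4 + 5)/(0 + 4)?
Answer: -23/2 ≈ -11.500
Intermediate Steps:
Y = 1/4 ≈ 0.25000
E(L, f) = 1/4
E(8, 5)*46 - 23 = (1/4)*46 - 23 = 23/2 - 23 = -23/2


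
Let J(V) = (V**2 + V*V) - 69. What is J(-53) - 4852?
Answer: 697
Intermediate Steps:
J(V) = -69 + 2*V**2 (J(V) = (V**2 + V**2) - 69 = 2*V**2 - 69 = -69 + 2*V**2)
J(-53) - 4852 = (-69 + 2*(-53)**2) - 4852 = (-69 + 2*2809) - 4852 = (-69 + 5618) - 4852 = 5549 - 4852 = 697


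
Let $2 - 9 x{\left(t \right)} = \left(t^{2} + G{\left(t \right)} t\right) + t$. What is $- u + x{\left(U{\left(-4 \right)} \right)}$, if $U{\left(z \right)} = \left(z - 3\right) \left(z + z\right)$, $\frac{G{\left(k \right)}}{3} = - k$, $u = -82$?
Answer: $\frac{6956}{9} \approx 772.89$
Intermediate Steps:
$G{\left(k \right)} = - 3 k$ ($G{\left(k \right)} = 3 \left(- k\right) = - 3 k$)
$U{\left(z \right)} = 2 z \left(-3 + z\right)$ ($U{\left(z \right)} = \left(-3 + z\right) 2 z = 2 z \left(-3 + z\right)$)
$x{\left(t \right)} = \frac{2}{9} - \frac{t}{9} + \frac{2 t^{2}}{9}$ ($x{\left(t \right)} = \frac{2}{9} - \frac{\left(t^{2} + - 3 t t\right) + t}{9} = \frac{2}{9} - \frac{\left(t^{2} - 3 t^{2}\right) + t}{9} = \frac{2}{9} - \frac{- 2 t^{2} + t}{9} = \frac{2}{9} - \frac{t - 2 t^{2}}{9} = \frac{2}{9} + \left(- \frac{t}{9} + \frac{2 t^{2}}{9}\right) = \frac{2}{9} - \frac{t}{9} + \frac{2 t^{2}}{9}$)
$- u + x{\left(U{\left(-4 \right)} \right)} = \left(-1\right) \left(-82\right) + \left(\frac{2}{9} - \frac{2 \left(-4\right) \left(-3 - 4\right)}{9} + \frac{2 \left(2 \left(-4\right) \left(-3 - 4\right)\right)^{2}}{9}\right) = 82 + \left(\frac{2}{9} - \frac{2 \left(-4\right) \left(-7\right)}{9} + \frac{2 \left(2 \left(-4\right) \left(-7\right)\right)^{2}}{9}\right) = 82 + \left(\frac{2}{9} - \frac{56}{9} + \frac{2 \cdot 56^{2}}{9}\right) = 82 + \left(\frac{2}{9} - \frac{56}{9} + \frac{2}{9} \cdot 3136\right) = 82 + \left(\frac{2}{9} - \frac{56}{9} + \frac{6272}{9}\right) = 82 + \frac{6218}{9} = \frac{6956}{9}$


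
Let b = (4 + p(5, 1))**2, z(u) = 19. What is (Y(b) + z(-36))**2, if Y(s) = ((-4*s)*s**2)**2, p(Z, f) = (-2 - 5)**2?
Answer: 61781839618948924103992167757405278836775625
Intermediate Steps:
p(Z, f) = 49 (p(Z, f) = (-7)**2 = 49)
b = 2809 (b = (4 + 49)**2 = 53**2 = 2809)
Y(s) = 16*s**6 (Y(s) = (-4*s**3)**2 = 16*s**6)
(Y(b) + z(-36))**2 = (16*2809**6 + 19)**2 = (16*491258904256726154641 + 19)**2 = (7860142468107618474256 + 19)**2 = 7860142468107618474275**2 = 61781839618948924103992167757405278836775625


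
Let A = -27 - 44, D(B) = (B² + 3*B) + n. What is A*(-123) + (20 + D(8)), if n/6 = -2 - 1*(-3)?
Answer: 8847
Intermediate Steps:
n = 6 (n = 6*(-2 - 1*(-3)) = 6*(-2 + 3) = 6*1 = 6)
D(B) = 6 + B² + 3*B (D(B) = (B² + 3*B) + 6 = 6 + B² + 3*B)
A = -71
A*(-123) + (20 + D(8)) = -71*(-123) + (20 + (6 + 8² + 3*8)) = 8733 + (20 + (6 + 64 + 24)) = 8733 + (20 + 94) = 8733 + 114 = 8847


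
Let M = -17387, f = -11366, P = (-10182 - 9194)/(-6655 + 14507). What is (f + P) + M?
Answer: -56446983/1963 ≈ -28755.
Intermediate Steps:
P = -4844/1963 (P = -19376/7852 = -19376*1/7852 = -4844/1963 ≈ -2.4677)
(f + P) + M = (-11366 - 4844/1963) - 17387 = -22316302/1963 - 17387 = -56446983/1963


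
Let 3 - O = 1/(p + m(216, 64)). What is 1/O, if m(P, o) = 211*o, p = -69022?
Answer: 55518/166555 ≈ 0.33333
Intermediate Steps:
O = 166555/55518 (O = 3 - 1/(-69022 + 211*64) = 3 - 1/(-69022 + 13504) = 3 - 1/(-55518) = 3 - 1*(-1/55518) = 3 + 1/55518 = 166555/55518 ≈ 3.0000)
1/O = 1/(166555/55518) = 55518/166555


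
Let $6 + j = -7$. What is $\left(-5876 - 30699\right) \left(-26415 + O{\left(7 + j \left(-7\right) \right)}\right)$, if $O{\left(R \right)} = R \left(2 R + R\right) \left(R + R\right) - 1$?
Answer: $-205578419200$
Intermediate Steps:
$j = -13$ ($j = -6 - 7 = -13$)
$O{\left(R \right)} = -1 + 6 R^{3}$ ($O{\left(R \right)} = R 3 R 2 R - 1 = R 6 R^{2} - 1 = 6 R^{3} - 1 = -1 + 6 R^{3}$)
$\left(-5876 - 30699\right) \left(-26415 + O{\left(7 + j \left(-7\right) \right)}\right) = \left(-5876 - 30699\right) \left(-26415 - \left(1 - 6 \left(7 - -91\right)^{3}\right)\right) = - 36575 \left(-26415 - \left(1 - 6 \left(7 + 91\right)^{3}\right)\right) = - 36575 \left(-26415 - \left(1 - 6 \cdot 98^{3}\right)\right) = - 36575 \left(-26415 + \left(-1 + 6 \cdot 941192\right)\right) = - 36575 \left(-26415 + \left(-1 + 5647152\right)\right) = - 36575 \left(-26415 + 5647151\right) = \left(-36575\right) 5620736 = -205578419200$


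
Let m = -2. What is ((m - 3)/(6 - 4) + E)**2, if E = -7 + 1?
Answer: 289/4 ≈ 72.250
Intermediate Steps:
E = -6
((m - 3)/(6 - 4) + E)**2 = ((-2 - 3)/(6 - 4) - 6)**2 = (-5/2 - 6)**2 = (-17/2)**2 = 289/4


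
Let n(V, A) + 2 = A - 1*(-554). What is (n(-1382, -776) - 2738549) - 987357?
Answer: -3726130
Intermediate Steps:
n(V, A) = 552 + A (n(V, A) = -2 + (A - 1*(-554)) = -2 + (A + 554) = -2 + (554 + A) = 552 + A)
(n(-1382, -776) - 2738549) - 987357 = ((552 - 776) - 2738549) - 987357 = (-224 - 2738549) - 987357 = -2738773 - 987357 = -3726130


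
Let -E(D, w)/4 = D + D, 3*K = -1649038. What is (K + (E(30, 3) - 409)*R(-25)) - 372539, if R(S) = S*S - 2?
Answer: -3979636/3 ≈ -1.3265e+6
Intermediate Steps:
R(S) = -2 + S² (R(S) = S² - 2 = -2 + S²)
K = -1649038/3 (K = (⅓)*(-1649038) = -1649038/3 ≈ -5.4968e+5)
E(D, w) = -8*D (E(D, w) = -4*(D + D) = -8*D)
(K + (E(30, 3) - 409)*R(-25)) - 372539 = (-1649038/3 + (-8*30 - 409)*(-2 + (-25)²)) - 372539 = (-1649038/3 + (-240 - 409)*(-2 + 625)) - 372539 = (-1649038/3 - 649*623) - 372539 = (-1649038/3 - 404327) - 372539 = -2862019/3 - 372539 = -3979636/3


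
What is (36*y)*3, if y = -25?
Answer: -2700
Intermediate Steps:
(36*y)*3 = (36*(-25))*3 = -900*3 = -2700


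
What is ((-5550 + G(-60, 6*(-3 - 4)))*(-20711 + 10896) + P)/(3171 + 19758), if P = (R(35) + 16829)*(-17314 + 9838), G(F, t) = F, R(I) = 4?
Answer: -23593786/7643 ≈ -3087.0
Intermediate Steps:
P = -125843508 (P = (4 + 16829)*(-17314 + 9838) = 16833*(-7476) = -125843508)
((-5550 + G(-60, 6*(-3 - 4)))*(-20711 + 10896) + P)/(3171 + 19758) = ((-5550 - 60)*(-20711 + 10896) - 125843508)/(3171 + 19758) = (-5610*(-9815) - 125843508)/22929 = (55062150 - 125843508)*(1/22929) = -70781358*1/22929 = -23593786/7643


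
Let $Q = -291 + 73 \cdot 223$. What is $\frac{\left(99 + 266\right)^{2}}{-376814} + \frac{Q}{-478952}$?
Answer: $- \frac{4364555152}{11279738683} \approx -0.38694$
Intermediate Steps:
$Q = 15988$ ($Q = -291 + 16279 = 15988$)
$\frac{\left(99 + 266\right)^{2}}{-376814} + \frac{Q}{-478952} = \frac{\left(99 + 266\right)^{2}}{-376814} + \frac{15988}{-478952} = 365^{2} \left(- \frac{1}{376814}\right) + 15988 \left(- \frac{1}{478952}\right) = 133225 \left(- \frac{1}{376814}\right) - \frac{3997}{119738} = - \frac{133225}{376814} - \frac{3997}{119738} = - \frac{4364555152}{11279738683}$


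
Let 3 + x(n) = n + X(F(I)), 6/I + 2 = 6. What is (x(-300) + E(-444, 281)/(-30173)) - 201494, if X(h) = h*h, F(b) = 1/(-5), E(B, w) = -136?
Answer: -152220488452/754325 ≈ -2.0180e+5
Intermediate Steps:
I = 3/2 (I = 6/(-2 + 6) = 6/4 = 6*(1/4) = 3/2 ≈ 1.5000)
F(b) = -1/5
X(h) = h**2
x(n) = -74/25 + n (x(n) = -3 + (n + (-1/5)**2) = -3 + (n + 1/25) = -3 + (1/25 + n) = -74/25 + n)
(x(-300) + E(-444, 281)/(-30173)) - 201494 = ((-74/25 - 300) - 136/(-30173)) - 201494 = (-7574/25 - 136*(-1/30173)) - 201494 = (-7574/25 + 136/30173) - 201494 = -228526902/754325 - 201494 = -152220488452/754325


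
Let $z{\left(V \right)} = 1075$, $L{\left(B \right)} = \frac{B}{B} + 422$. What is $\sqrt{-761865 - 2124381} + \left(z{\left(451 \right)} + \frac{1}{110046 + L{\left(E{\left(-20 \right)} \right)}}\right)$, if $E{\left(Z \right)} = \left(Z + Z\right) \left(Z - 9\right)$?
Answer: $\frac{118754176}{110469} + 3 i \sqrt{320694} \approx 1075.0 + 1698.9 i$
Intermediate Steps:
$E{\left(Z \right)} = 2 Z \left(-9 + Z\right)$
$L{\left(B \right)} = 423$ ($L{\left(B \right)} = 1 + 422 = 423$)
$\sqrt{-761865 - 2124381} + \left(z{\left(451 \right)} + \frac{1}{110046 + L{\left(E{\left(-20 \right)} \right)}}\right) = \sqrt{-761865 - 2124381} + \left(1075 + \frac{1}{110046 + 423}\right) = \sqrt{-2886246} + \left(1075 + \frac{1}{110469}\right) = 3 i \sqrt{320694} + \left(1075 + \frac{1}{110469}\right) = 3 i \sqrt{320694} + \frac{118754176}{110469} = \frac{118754176}{110469} + 3 i \sqrt{320694}$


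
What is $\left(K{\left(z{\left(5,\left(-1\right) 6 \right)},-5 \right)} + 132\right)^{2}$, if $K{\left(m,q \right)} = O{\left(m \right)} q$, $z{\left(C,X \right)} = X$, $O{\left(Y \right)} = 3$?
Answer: $13689$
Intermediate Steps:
$K{\left(m,q \right)} = 3 q$
$\left(K{\left(z{\left(5,\left(-1\right) 6 \right)},-5 \right)} + 132\right)^{2} = \left(3 \left(-5\right) + 132\right)^{2} = \left(-15 + 132\right)^{2} = 117^{2} = 13689$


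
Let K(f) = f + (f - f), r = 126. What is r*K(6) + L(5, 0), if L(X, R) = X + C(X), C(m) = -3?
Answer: 758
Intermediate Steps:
K(f) = f (K(f) = f + 0 = f)
L(X, R) = -3 + X (L(X, R) = X - 3 = -3 + X)
r*K(6) + L(5, 0) = 126*6 + (-3 + 5) = 756 + 2 = 758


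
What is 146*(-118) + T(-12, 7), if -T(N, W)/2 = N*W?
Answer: -17060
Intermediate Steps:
T(N, W) = -2*N*W
146*(-118) + T(-12, 7) = 146*(-118) - 2*(-12)*7 = -17228 + 168 = -17060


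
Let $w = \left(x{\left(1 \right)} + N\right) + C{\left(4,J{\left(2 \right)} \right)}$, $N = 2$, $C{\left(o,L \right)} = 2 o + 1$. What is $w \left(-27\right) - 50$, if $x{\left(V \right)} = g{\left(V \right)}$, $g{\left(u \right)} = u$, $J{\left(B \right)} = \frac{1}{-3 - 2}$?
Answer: $-374$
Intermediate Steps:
$J{\left(B \right)} = - \frac{1}{5}$ ($J{\left(B \right)} = \frac{1}{-5} = - \frac{1}{5}$)
$x{\left(V \right)} = V$
$C{\left(o,L \right)} = 1 + 2 o$
$w = 12$ ($w = \left(1 + 2\right) + \left(1 + 2 \cdot 4\right) = 3 + \left(1 + 8\right) = 3 + 9 = 12$)
$w \left(-27\right) - 50 = 12 \left(-27\right) - 50 = -324 - 50 = -374$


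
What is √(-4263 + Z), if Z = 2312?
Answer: I*√1951 ≈ 44.17*I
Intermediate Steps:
√(-4263 + Z) = √(-4263 + 2312) = √(-1951) = I*√1951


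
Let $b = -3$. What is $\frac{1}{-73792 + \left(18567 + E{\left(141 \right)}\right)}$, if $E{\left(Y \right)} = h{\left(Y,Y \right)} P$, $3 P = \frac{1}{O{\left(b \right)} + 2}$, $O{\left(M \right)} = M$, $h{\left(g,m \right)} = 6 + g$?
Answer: $- \frac{1}{55274} \approx -1.8092 \cdot 10^{-5}$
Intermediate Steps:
$P = - \frac{1}{3}$ ($P = \frac{1}{3 \left(-3 + 2\right)} = \frac{1}{3 \left(-1\right)} = \frac{1}{3} \left(-1\right) = - \frac{1}{3} \approx -0.33333$)
$E{\left(Y \right)} = -2 - \frac{Y}{3}$ ($E{\left(Y \right)} = \left(6 + Y\right) \left(- \frac{1}{3}\right) = -2 - \frac{Y}{3}$)
$\frac{1}{-73792 + \left(18567 + E{\left(141 \right)}\right)} = \frac{1}{-73792 + \left(18567 - 49\right)} = \frac{1}{-73792 + 18518} = \frac{1}{-55274} = - \frac{1}{55274}$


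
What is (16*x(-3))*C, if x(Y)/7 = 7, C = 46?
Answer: 36064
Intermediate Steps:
x(Y) = 49 (x(Y) = 7*7 = 49)
(16*x(-3))*C = (16*49)*46 = 784*46 = 36064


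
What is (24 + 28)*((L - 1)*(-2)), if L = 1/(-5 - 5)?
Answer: 572/5 ≈ 114.40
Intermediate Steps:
L = -1/10 (L = 1/(-10) = -1/10 ≈ -0.10000)
(24 + 28)*((L - 1)*(-2)) = (24 + 28)*((-1/10 - 1)*(-2)) = 52*(-11/10*(-2)) = 52*(11/5) = 572/5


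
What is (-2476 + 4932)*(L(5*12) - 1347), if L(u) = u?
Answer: -3160872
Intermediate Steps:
(-2476 + 4932)*(L(5*12) - 1347) = (-2476 + 4932)*(5*12 - 1347) = 2456*(60 - 1347) = 2456*(-1287) = -3160872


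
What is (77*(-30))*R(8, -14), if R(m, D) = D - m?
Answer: 50820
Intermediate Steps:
(77*(-30))*R(8, -14) = (77*(-30))*(-14 - 1*8) = -2310*(-14 - 8) = -2310*(-22) = 50820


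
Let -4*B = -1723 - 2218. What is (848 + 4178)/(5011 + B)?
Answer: 20104/23985 ≈ 0.83819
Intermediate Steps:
B = 3941/4 (B = -(-1723 - 2218)/4 = -¼*(-3941) = 3941/4 ≈ 985.25)
(848 + 4178)/(5011 + B) = (848 + 4178)/(5011 + 3941/4) = 5026/(23985/4) = 5026*(4/23985) = 20104/23985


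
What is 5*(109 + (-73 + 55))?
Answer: 455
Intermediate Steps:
5*(109 + (-73 + 55)) = 5*(109 - 18) = 5*91 = 455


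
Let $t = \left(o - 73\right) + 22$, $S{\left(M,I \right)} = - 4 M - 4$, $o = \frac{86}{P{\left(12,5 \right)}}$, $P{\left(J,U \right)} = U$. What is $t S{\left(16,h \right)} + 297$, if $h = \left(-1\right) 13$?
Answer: $\frac{12977}{5} \approx 2595.4$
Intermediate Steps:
$h = -13$
$o = \frac{86}{5} \approx 17.2$
$S{\left(M,I \right)} = -4 - 4 M$
$t = - \frac{169}{5}$ ($t = \left(\frac{86}{5} - 73\right) + 22 = - \frac{279}{5} + 22 = - \frac{169}{5} \approx -33.8$)
$t S{\left(16,h \right)} + 297 = - \frac{169 \left(-4 - 64\right)}{5} + 297 = \left(- \frac{169}{5}\right) \left(-68\right) + 297 = \frac{11492}{5} + 297 = \frac{12977}{5}$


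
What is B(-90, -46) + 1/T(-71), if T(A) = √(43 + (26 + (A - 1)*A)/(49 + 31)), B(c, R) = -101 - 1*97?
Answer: -198 + 2*√42890/4289 ≈ -197.90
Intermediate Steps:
B(c, R) = -198 (B(c, R) = -101 - 97 = -198)
T(A) = √(1733/40 + A*(-1 + A)/80) (T(A) = √(43 + (26 + (-1 + A)*A)/80) = √(43 + (26 + A*(-1 + A))*(1/80)) = √(43 + (13/40 + A*(-1 + A)/80)) = √(1733/40 + A*(-1 + A)/80))
B(-90, -46) + 1/T(-71) = -198 + 1/(√(17330 - 5*(-71) + 5*(-71)²)/20) = -198 + 1/(√(17330 + 355 + 5*5041)/20) = -198 + 1/(√(17330 + 355 + 25205)/20) = -198 + 1/(√42890/20) = -198 + 2*√42890/4289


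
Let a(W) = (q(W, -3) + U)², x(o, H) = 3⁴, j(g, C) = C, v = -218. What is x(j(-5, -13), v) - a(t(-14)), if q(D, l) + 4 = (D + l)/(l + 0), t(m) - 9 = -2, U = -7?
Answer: -640/9 ≈ -71.111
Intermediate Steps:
t(m) = 7 (t(m) = 9 - 2 = 7)
x(o, H) = 81
q(D, l) = -4 + (D + l)/l (q(D, l) = -4 + (D + l)/(l + 0) = -4 + (D + l)/l)
a(W) = (-10 - W/3)² (a(W) = ((-3 + W/(-3)) - 7)² = ((-3 + W*(-⅓)) - 7)² = ((-3 - W/3) - 7)² = (-10 - W/3)²)
x(j(-5, -13), v) - a(t(-14)) = 81 - (30 + 7)²/9 = 81 - 37²/9 = 81 - 1369/9 = -640/9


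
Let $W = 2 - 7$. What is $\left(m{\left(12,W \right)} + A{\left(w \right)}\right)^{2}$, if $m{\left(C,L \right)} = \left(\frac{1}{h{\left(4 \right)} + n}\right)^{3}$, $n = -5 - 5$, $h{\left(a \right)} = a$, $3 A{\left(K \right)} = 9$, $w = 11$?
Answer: $\frac{418609}{46656} \approx 8.9722$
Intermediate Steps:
$A{\left(K \right)} = 3$ ($A{\left(K \right)} = \frac{1}{3} \cdot 9 = 3$)
$n = -10$ ($n = -5 - 5 = -10$)
$W = -5$
$m{\left(C,L \right)} = - \frac{1}{216}$ ($m{\left(C,L \right)} = \left(\frac{1}{4 - 10}\right)^{3} = \left(\frac{1}{-6}\right)^{3} = \left(- \frac{1}{6}\right)^{3} = - \frac{1}{216}$)
$\left(m{\left(12,W \right)} + A{\left(w \right)}\right)^{2} = \left(- \frac{1}{216} + 3\right)^{2} = \left(\frac{647}{216}\right)^{2} = \frac{418609}{46656}$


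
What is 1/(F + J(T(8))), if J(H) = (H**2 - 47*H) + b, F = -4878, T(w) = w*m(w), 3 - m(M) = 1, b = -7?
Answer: -1/5381 ≈ -0.00018584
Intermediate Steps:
m(M) = 2 (m(M) = 3 - 1*1 = 3 - 1 = 2)
T(w) = 2*w (T(w) = w*2 = 2*w)
J(H) = -7 + H**2 - 47*H (J(H) = (H**2 - 47*H) - 7 = -7 + H**2 - 47*H)
1/(F + J(T(8))) = 1/(-4878 + (-7 + (2*8)**2 - 94*8)) = 1/(-4878 + (-7 + 16**2 - 47*16)) = 1/(-4878 + (-7 + 256 - 752)) = 1/(-4878 - 503) = 1/(-5381) = -1/5381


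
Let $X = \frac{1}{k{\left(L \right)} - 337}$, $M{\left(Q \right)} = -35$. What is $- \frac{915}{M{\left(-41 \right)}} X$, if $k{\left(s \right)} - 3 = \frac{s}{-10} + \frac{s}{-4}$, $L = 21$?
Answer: $- \frac{3660}{47789} \approx -0.076587$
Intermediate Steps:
$k{\left(s \right)} = 3 - \frac{7 s}{20}$ ($k{\left(s \right)} = 3 + \left(\frac{s}{-10} + \frac{s}{-4}\right) = 3 + \left(s \left(- \frac{1}{10}\right) + s \left(- \frac{1}{4}\right)\right) = 3 - \frac{7 s}{20}$)
$X = - \frac{20}{6827}$ ($X = \frac{1}{\left(3 - \frac{147}{20}\right) - 337} = \frac{1}{- \frac{87}{20} - 337} = \frac{1}{- \frac{6827}{20}} = - \frac{20}{6827} \approx -0.0029295$)
$- \frac{915}{M{\left(-41 \right)}} X = - \frac{915}{-35} \left(- \frac{20}{6827}\right) = \left(-915\right) \left(- \frac{1}{35}\right) \left(- \frac{20}{6827}\right) = \frac{183}{7} \left(- \frac{20}{6827}\right) = - \frac{3660}{47789}$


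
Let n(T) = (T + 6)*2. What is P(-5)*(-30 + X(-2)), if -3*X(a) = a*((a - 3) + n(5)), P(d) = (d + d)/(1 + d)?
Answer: -140/3 ≈ -46.667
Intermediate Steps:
P(d) = 2*d/(1 + d) (P(d) = (2*d)/(1 + d) = 2*d/(1 + d))
n(T) = 12 + 2*T (n(T) = (6 + T)*2 = 12 + 2*T)
X(a) = -a*(19 + a)/3 (X(a) = -a*((a - 3) + (12 + 2*5))/3 = -a*((-3 + a) + (12 + 10))/3 = -a*((-3 + a) + 22)/3 = -a*(19 + a)/3)
P(-5)*(-30 + X(-2)) = (2*(-5)/(1 - 5))*(-30 - ⅓*(-2)*(19 - 2)) = (2*(-5)/(-4))*(-30 - ⅓*(-2)*17) = (2*(-5)*(-¼))*(-30 + 34/3) = (5/2)*(-56/3) = -140/3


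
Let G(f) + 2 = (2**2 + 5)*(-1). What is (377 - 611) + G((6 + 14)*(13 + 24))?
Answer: -245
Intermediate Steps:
G(f) = -11 (G(f) = -2 + (2**2 + 5)*(-1) = -2 + (4 + 5)*(-1) = -2 + 9*(-1) = -2 - 9 = -11)
(377 - 611) + G((6 + 14)*(13 + 24)) = (377 - 611) - 11 = -234 - 11 = -245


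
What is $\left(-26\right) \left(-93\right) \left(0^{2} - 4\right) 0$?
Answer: $0$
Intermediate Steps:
$\left(-26\right) \left(-93\right) \left(0^{2} - 4\right) 0 = 2418 \left(0 - 4\right) 0 = 2418 \left(\left(-4\right) 0\right) = 2418 \cdot 0 = 0$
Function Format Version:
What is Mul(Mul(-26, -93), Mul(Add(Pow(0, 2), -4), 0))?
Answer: 0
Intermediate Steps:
Mul(Mul(-26, -93), Mul(Add(Pow(0, 2), -4), 0)) = Mul(2418, Mul(Add(0, -4), 0)) = Mul(2418, Mul(-4, 0)) = Mul(2418, 0) = 0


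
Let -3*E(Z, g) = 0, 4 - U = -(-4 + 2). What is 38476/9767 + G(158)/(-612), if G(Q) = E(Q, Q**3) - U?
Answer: 11783423/2988702 ≈ 3.9427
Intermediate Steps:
U = 2 (U = 4 - (-1)*(-4 + 2) = 4 - (-1)*(-2) = 4 - 1*2 = 4 - 2 = 2)
E(Z, g) = 0 (E(Z, g) = -1/3*0 = 0)
G(Q) = -2 (G(Q) = 0 - 1*2 = 0 - 2 = -2)
38476/9767 + G(158)/(-612) = 38476/9767 - 2/(-612) = 38476*(1/9767) - 2*(-1/612) = 38476/9767 + 1/306 = 11783423/2988702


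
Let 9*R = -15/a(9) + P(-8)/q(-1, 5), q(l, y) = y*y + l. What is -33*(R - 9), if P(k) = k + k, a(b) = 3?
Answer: 2860/9 ≈ 317.78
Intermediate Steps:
P(k) = 2*k
q(l, y) = l + y² (q(l, y) = y² + l = l + y²)
R = -17/27 (R = (-15/3 + (2*(-8))/(-1 + 5²))/9 = (-15*⅓ - 16/(-1 + 25))/9 = (-5 - 16/24)/9 = (-5 - 16*1/24)/9 = (-5 - ⅔)/9 = (⅑)*(-17/3) = -17/27 ≈ -0.62963)
-33*(R - 9) = -33*(-17/27 - 9) = -33*(-260/27) = 2860/9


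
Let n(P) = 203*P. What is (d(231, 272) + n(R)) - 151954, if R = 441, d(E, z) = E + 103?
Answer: -62097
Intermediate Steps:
d(E, z) = 103 + E
(d(231, 272) + n(R)) - 151954 = ((103 + 231) + 203*441) - 151954 = (334 + 89523) - 151954 = 89857 - 151954 = -62097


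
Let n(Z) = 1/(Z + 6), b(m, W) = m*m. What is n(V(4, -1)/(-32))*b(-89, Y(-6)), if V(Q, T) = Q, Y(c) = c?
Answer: 63368/47 ≈ 1348.3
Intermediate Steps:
b(m, W) = m²
n(Z) = 1/(6 + Z)
n(V(4, -1)/(-32))*b(-89, Y(-6)) = (-89)²/(6 + 4/(-32)) = 7921/(6 + 4*(-1/32)) = 7921/(6 - ⅛) = 7921/(47/8) = (8/47)*7921 = 63368/47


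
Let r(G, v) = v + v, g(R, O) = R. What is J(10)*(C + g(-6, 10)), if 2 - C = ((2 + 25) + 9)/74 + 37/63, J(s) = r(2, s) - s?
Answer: -118270/2331 ≈ -50.738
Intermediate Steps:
r(G, v) = 2*v
J(s) = s (J(s) = 2*s - s = s)
C = 2159/2331 (C = 2 - (((2 + 25) + 9)/74 + 37/63) = 2 - ((27 + 9)*(1/74) + 37*(1/63)) = 2 - (36*(1/74) + 37/63) = 2 - (18/37 + 37/63) = 2 - 1*2503/2331 = 2 - 2503/2331 = 2159/2331 ≈ 0.92621)
J(10)*(C + g(-6, 10)) = 10*(2159/2331 - 6) = 10*(-11827/2331) = -118270/2331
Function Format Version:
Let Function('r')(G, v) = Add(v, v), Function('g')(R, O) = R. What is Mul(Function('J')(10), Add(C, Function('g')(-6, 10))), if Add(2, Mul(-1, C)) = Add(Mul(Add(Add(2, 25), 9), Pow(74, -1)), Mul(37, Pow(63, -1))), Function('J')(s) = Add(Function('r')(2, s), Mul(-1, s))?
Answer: Rational(-118270, 2331) ≈ -50.738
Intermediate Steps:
Function('r')(G, v) = Mul(2, v)
Function('J')(s) = s (Function('J')(s) = Add(Mul(2, s), Mul(-1, s)) = s)
C = Rational(2159, 2331) (C = Add(2, Mul(-1, Add(Mul(Add(Add(2, 25), 9), Pow(74, -1)), Mul(37, Pow(63, -1))))) = Add(2, Mul(-1, Add(Mul(Add(27, 9), Rational(1, 74)), Mul(37, Rational(1, 63))))) = Add(2, Mul(-1, Add(Mul(36, Rational(1, 74)), Rational(37, 63)))) = Add(2, Mul(-1, Add(Rational(18, 37), Rational(37, 63)))) = Add(2, Mul(-1, Rational(2503, 2331))) = Add(2, Rational(-2503, 2331)) = Rational(2159, 2331) ≈ 0.92621)
Mul(Function('J')(10), Add(C, Function('g')(-6, 10))) = Mul(10, Add(Rational(2159, 2331), -6)) = Mul(10, Rational(-11827, 2331)) = Rational(-118270, 2331)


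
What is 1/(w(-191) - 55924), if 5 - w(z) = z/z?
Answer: -1/55920 ≈ -1.7883e-5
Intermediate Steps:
w(z) = 4 (w(z) = 5 - z/z = 5 - 1*1 = 5 - 1 = 4)
1/(w(-191) - 55924) = 1/(4 - 55924) = 1/(-55920) = -1/55920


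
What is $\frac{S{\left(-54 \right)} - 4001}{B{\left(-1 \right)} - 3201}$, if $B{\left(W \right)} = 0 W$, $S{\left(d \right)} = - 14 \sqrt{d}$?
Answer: $\frac{4001}{3201} + \frac{14 i \sqrt{6}}{1067} \approx 1.2499 + 0.032139 i$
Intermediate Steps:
$B{\left(W \right)} = 0$
$\frac{S{\left(-54 \right)} - 4001}{B{\left(-1 \right)} - 3201} = \frac{- 14 \sqrt{-54} - 4001}{0 - 3201} = \frac{- 14 \cdot 3 i \sqrt{6} - 4001}{0 - 3201} = \frac{- 42 i \sqrt{6} - 4001}{-3201} = \left(-4001 - 42 i \sqrt{6}\right) \left(- \frac{1}{3201}\right) = \frac{4001}{3201} + \frac{14 i \sqrt{6}}{1067}$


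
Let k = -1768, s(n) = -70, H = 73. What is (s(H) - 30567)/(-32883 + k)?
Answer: 30637/34651 ≈ 0.88416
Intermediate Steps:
(s(H) - 30567)/(-32883 + k) = (-70 - 30567)/(-32883 - 1768) = -30637/(-34651) = -30637*(-1/34651) = 30637/34651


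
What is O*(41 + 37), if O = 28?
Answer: 2184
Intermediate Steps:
O*(41 + 37) = 28*(41 + 37) = 28*78 = 2184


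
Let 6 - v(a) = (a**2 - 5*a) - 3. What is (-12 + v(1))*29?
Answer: 29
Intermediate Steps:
v(a) = 9 - a**2 + 5*a (v(a) = 6 - ((a**2 - 5*a) - 3) = 6 - (-3 + a**2 - 5*a) = 6 + (3 - a**2 + 5*a) = 9 - a**2 + 5*a)
(-12 + v(1))*29 = (-12 + (9 - 1*1**2 + 5*1))*29 = (-12 + (9 - 1*1 + 5))*29 = (-12 + (9 - 1 + 5))*29 = (-12 + 13)*29 = 1*29 = 29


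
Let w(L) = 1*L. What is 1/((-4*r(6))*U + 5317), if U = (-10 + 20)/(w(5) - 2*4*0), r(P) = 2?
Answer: 1/5301 ≈ 0.00018864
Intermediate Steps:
w(L) = L
U = 2 (U = (-10 + 20)/(5 - 2*4*0) = 10/(5 - 8*0) = 10/(5 + 0) = 10/5 = 10*(1/5) = 2)
1/((-4*r(6))*U + 5317) = 1/(-4*2*2 + 5317) = 1/(-8*2 + 5317) = 1/(-16 + 5317) = 1/5301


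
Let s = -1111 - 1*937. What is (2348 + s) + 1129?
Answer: 1429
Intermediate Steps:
s = -2048 (s = -1111 - 937 = -2048)
(2348 + s) + 1129 = (2348 - 2048) + 1129 = 300 + 1129 = 1429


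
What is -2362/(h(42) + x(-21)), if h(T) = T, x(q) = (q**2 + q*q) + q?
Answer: -2362/903 ≈ -2.6157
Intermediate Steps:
x(q) = q + 2*q**2 (x(q) = (q**2 + q**2) + q = 2*q**2 + q = q + 2*q**2)
-2362/(h(42) + x(-21)) = -2362/(42 - 21*(1 + 2*(-21))) = -2362/(42 - 21*(1 - 42)) = -2362/(42 - 21*(-41)) = -2362/(42 + 861) = -2362/903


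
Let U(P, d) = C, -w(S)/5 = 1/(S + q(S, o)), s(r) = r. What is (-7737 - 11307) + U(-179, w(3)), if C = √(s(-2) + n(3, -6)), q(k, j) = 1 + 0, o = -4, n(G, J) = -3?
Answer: -19044 + I*√5 ≈ -19044.0 + 2.2361*I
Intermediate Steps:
q(k, j) = 1
w(S) = -5/(1 + S) (w(S) = -5/(S + 1) = -5/(1 + S))
C = I*√5 (C = √(-2 - 3) = √(-5) = I*√5 ≈ 2.2361*I)
U(P, d) = I*√5
(-7737 - 11307) + U(-179, w(3)) = (-7737 - 11307) + I*√5 = -19044 + I*√5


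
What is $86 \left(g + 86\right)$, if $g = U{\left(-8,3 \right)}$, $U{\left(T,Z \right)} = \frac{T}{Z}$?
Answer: $\frac{21500}{3} \approx 7166.7$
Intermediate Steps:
$g = - \frac{8}{3} \approx -2.6667$
$86 \left(g + 86\right) = 86 \left(- \frac{8}{3} + 86\right) = 86 \cdot \frac{250}{3} = \frac{21500}{3}$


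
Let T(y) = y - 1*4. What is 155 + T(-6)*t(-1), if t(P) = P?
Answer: 165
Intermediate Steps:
T(y) = -4 + y (T(y) = y - 4 = -4 + y)
155 + T(-6)*t(-1) = 155 + (-4 - 6)*(-1) = 155 - 10*(-1) = 155 + 10 = 165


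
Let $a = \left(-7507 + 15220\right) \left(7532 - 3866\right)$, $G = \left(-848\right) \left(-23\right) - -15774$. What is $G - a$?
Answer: $-28240580$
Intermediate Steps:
$G = 35278$ ($G = 19504 + 15774 = 35278$)
$a = 28275858$ ($a = 7713 \cdot 3666 = 28275858$)
$G - a = 35278 - 28275858 = -28240580$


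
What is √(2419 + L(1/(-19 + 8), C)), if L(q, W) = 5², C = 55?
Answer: 2*√611 ≈ 49.437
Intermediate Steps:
L(q, W) = 25
√(2419 + L(1/(-19 + 8), C)) = √(2419 + 25) = √2444 = 2*√611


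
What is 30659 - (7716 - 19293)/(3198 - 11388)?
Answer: 83695211/2730 ≈ 30658.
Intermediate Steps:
30659 - (7716 - 19293)/(3198 - 11388) = 30659 - (-11577)/(-8190) = 30659 - (-11577)*(-1)/8190 = 30659 - 1*3859/2730 = 30659 - 3859/2730 = 83695211/2730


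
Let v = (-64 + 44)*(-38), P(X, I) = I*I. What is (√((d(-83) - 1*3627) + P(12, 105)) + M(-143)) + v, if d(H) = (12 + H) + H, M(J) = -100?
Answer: 660 + 2*√1811 ≈ 745.11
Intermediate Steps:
P(X, I) = I²
d(H) = 12 + 2*H
v = 760 (v = -20*(-38) = 760)
(√((d(-83) - 1*3627) + P(12, 105)) + M(-143)) + v = (√(((12 + 2*(-83)) - 1*3627) + 105²) - 100) + 760 = (√(((12 - 166) - 3627) + 11025) - 100) + 760 = (√((-154 - 3627) + 11025) - 100) + 760 = (√(-3781 + 11025) - 100) + 760 = (√7244 - 100) + 760 = (2*√1811 - 100) + 760 = (-100 + 2*√1811) + 760 = 660 + 2*√1811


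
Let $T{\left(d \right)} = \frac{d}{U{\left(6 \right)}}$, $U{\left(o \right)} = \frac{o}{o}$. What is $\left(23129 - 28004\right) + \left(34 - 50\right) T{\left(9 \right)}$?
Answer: $-5019$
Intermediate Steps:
$U{\left(o \right)} = 1$
$T{\left(d \right)} = d$ ($T{\left(d \right)} = \frac{d}{1} = d 1 = d$)
$\left(23129 - 28004\right) + \left(34 - 50\right) T{\left(9 \right)} = \left(23129 - 28004\right) + \left(34 - 50\right) 9 = -4875 - 144 = -5019$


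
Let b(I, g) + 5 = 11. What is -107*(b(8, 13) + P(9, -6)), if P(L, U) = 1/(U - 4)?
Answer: -6313/10 ≈ -631.30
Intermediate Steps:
P(L, U) = 1/(-4 + U)
b(I, g) = 6 (b(I, g) = -5 + 11 = 6)
-107*(b(8, 13) + P(9, -6)) = -107*(6 + 1/(-4 - 6)) = -107*(6 + 1/(-10)) = -107*(6 - ⅒) = -107*59/10 = -6313/10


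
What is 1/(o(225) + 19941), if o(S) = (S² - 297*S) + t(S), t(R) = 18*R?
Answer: 1/7791 ≈ 0.00012835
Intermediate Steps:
o(S) = S² - 279*S (o(S) = (S² - 297*S) + 18*S = S² - 279*S)
1/(o(225) + 19941) = 1/(225*(-279 + 225) + 19941) = 1/(225*(-54) + 19941) = 1/(-12150 + 19941) = 1/7791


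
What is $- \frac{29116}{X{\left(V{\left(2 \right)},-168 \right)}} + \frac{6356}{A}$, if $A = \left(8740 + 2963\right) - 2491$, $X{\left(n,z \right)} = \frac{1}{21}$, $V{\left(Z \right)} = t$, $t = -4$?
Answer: $- \frac{201162217}{329} \approx -6.1144 \cdot 10^{5}$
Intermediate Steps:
$V{\left(Z \right)} = -4$
$X{\left(n,z \right)} = \frac{1}{21}$
$A = 9212$ ($A = 11703 - 2491 = 9212$)
$- \frac{29116}{X{\left(V{\left(2 \right)},-168 \right)}} + \frac{6356}{A} = - 29116 \frac{1}{\frac{1}{21}} + \frac{6356}{9212} = \left(-29116\right) 21 + 6356 \cdot \frac{1}{9212} = -611436 + \frac{227}{329} = - \frac{201162217}{329}$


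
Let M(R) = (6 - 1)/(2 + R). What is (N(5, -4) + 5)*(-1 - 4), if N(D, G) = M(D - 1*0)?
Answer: -200/7 ≈ -28.571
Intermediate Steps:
M(R) = 5/(2 + R)
N(D, G) = 5/(2 + D) (N(D, G) = 5/(2 + (D - 1*0)) = 5/(2 + (D + 0)) = 5/(2 + D))
(N(5, -4) + 5)*(-1 - 4) = (5/(2 + 5) + 5)*(-1 - 4) = (5/7 + 5)*(-5) = (40/7)*(-5) = -200/7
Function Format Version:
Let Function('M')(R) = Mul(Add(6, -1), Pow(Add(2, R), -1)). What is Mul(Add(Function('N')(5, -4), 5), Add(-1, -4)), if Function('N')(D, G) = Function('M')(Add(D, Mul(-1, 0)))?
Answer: Rational(-200, 7) ≈ -28.571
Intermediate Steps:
Function('M')(R) = Mul(5, Pow(Add(2, R), -1))
Function('N')(D, G) = Mul(5, Pow(Add(2, D), -1)) (Function('N')(D, G) = Mul(5, Pow(Add(2, Add(D, Mul(-1, 0))), -1)) = Mul(5, Pow(Add(2, Add(D, 0)), -1)) = Mul(5, Pow(Add(2, D), -1)))
Mul(Add(Function('N')(5, -4), 5), Add(-1, -4)) = Mul(Add(Mul(5, Pow(Add(2, 5), -1)), 5), Add(-1, -4)) = Mul(Add(Mul(5, Pow(7, -1)), 5), -5) = Mul(Add(Mul(5, Rational(1, 7)), 5), -5) = Mul(Add(Rational(5, 7), 5), -5) = Mul(Rational(40, 7), -5) = Rational(-200, 7)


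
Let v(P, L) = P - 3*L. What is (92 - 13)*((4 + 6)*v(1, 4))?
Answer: -8690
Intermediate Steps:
(92 - 13)*((4 + 6)*v(1, 4)) = (92 - 13)*((4 + 6)*(1 - 3*4)) = 79*(10*(1 - 12)) = 79*(10*(-11)) = 79*(-110) = -8690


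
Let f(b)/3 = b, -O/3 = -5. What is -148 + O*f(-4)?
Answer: -328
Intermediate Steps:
O = 15 (O = -3*(-5) = 15)
f(b) = 3*b
-148 + O*f(-4) = -148 + 15*(3*(-4)) = -148 + 15*(-12) = -148 - 180 = -328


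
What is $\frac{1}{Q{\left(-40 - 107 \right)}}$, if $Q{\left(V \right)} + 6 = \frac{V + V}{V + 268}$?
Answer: $- \frac{121}{1020} \approx -0.11863$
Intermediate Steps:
$Q{\left(V \right)} = -6 + \frac{2 V}{268 + V}$ ($Q{\left(V \right)} = -6 + \frac{V + V}{V + 268} = -6 + \frac{2 V}{268 + V}$)
$\frac{1}{Q{\left(-40 - 107 \right)}} = \frac{1}{4 \frac{1}{268 - 147} \left(-402 - \left(-40 - 107\right)\right)} = \frac{1}{4 \frac{1}{268 - 147} \left(-402 - -147\right)} = \frac{1}{4 \cdot \frac{1}{121} \left(-402 + 147\right)} = \frac{1}{4 \cdot \frac{1}{121} \left(-255\right)} = \frac{1}{- \frac{1020}{121}} = - \frac{121}{1020}$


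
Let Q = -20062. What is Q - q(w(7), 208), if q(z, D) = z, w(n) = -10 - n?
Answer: -20045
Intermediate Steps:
Q - q(w(7), 208) = -20062 - (-10 - 1*7) = -20062 - (-10 - 7) = -20062 - 1*(-17) = -20062 + 17 = -20045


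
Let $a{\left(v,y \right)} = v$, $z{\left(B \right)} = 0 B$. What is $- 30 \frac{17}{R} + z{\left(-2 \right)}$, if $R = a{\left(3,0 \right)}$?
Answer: $-170$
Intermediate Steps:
$z{\left(B \right)} = 0$
$R = 3$
$- 30 \frac{17}{R} + z{\left(-2 \right)} = - 30 \cdot \frac{17}{3} + 0 = - 30 \cdot 17 \cdot \frac{1}{3} + 0 = \left(-30\right) \frac{17}{3} + 0 = -170 + 0 = -170$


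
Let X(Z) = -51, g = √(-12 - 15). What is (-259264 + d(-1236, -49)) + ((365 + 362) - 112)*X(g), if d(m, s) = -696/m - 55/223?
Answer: -6675450232/22969 ≈ -2.9063e+5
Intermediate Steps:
g = 3*I*√3 (g = √(-27) = 3*I*√3 ≈ 5.1962*I)
d(m, s) = -55/223 - 696/m (d(m, s) = -696/m - 55*1/223 = -696/m - 55/223 = -55/223 - 696/m)
(-259264 + d(-1236, -49)) + ((365 + 362) - 112)*X(g) = (-259264 + (-55/223 - 696/(-1236))) + ((365 + 362) - 112)*(-51) = (-259264 + (-55/223 - 696*(-1/1236))) + (727 - 112)*(-51) = (-259264 + (-55/223 + 58/103)) + 615*(-51) = (-259264 + 7269/22969) - 31365 = -5955027547/22969 - 31365 = -6675450232/22969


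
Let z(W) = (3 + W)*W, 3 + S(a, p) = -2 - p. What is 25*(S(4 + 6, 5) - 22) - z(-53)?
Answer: -3450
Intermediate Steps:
S(a, p) = -5 - p (S(a, p) = -3 + (-2 - p) = -5 - p)
z(W) = W*(3 + W)
25*(S(4 + 6, 5) - 22) - z(-53) = 25*((-5 - 1*5) - 22) - (-53)*(3 - 53) = 25*((-5 - 5) - 22) - (-53)*(-50) = 25*(-10 - 22) - 1*2650 = 25*(-32) - 2650 = -800 - 2650 = -3450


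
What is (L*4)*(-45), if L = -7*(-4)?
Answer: -5040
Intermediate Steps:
L = 28
(L*4)*(-45) = (28*4)*(-45) = 112*(-45) = -5040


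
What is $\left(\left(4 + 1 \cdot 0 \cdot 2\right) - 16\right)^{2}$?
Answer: $144$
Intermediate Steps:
$\left(\left(4 + 1 \cdot 0 \cdot 2\right) - 16\right)^{2} = \left(\left(4 + 1 \cdot 0\right) - 16\right)^{2} = \left(\left(4 + 0\right) - 16\right)^{2} = \left(4 - 16\right)^{2} = \left(-12\right)^{2} = 144$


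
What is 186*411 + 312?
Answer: 76758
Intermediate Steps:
186*411 + 312 = 76446 + 312 = 76758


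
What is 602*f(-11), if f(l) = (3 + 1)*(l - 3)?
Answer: -33712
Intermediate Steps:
f(l) = -12 + 4*l (f(l) = 4*(-3 + l) = -12 + 4*l)
602*f(-11) = 602*(-12 + 4*(-11)) = 602*(-12 - 44) = 602*(-56) = -33712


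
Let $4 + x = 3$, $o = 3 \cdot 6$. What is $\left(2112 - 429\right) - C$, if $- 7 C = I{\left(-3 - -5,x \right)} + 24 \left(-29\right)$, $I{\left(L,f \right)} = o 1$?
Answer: $\frac{11103}{7} \approx 1586.1$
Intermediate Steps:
$o = 18$
$x = -1$ ($x = -4 + 3 = -1$)
$I{\left(L,f \right)} = 18$ ($I{\left(L,f \right)} = 18 \cdot 1 = 18$)
$C = \frac{678}{7}$ ($C = - \frac{18 + 24 \left(-29\right)}{7} = - \frac{18 - 696}{7} = \left(- \frac{1}{7}\right) \left(-678\right) = \frac{678}{7} \approx 96.857$)
$\left(2112 - 429\right) - C = \left(2112 - 429\right) - \frac{678}{7} = 1683 - \frac{678}{7} = \frac{11103}{7}$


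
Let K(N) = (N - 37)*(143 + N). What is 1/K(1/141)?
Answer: -19881/105175424 ≈ -0.00018903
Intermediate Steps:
K(N) = (-37 + N)*(143 + N)
1/K(1/141) = 1/(-5291 + (1/141)² + 106/141) = 1/(-5291 + (1/141)² + 106*(1/141)) = 1/(-5291 + 1/19881 + 106/141) = 1/(-105175424/19881) = -19881/105175424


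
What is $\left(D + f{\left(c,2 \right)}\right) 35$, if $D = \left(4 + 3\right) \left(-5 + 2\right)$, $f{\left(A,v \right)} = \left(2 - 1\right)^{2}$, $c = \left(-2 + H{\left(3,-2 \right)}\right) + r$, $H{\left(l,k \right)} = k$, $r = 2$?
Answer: $-700$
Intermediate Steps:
$c = -2$ ($c = \left(-2 - 2\right) + 2 = -4 + 2 = -2$)
$f{\left(A,v \right)} = 1$ ($f{\left(A,v \right)} = 1^{2} = 1$)
$D = -21$ ($D = 7 \left(-3\right) = -21$)
$\left(D + f{\left(c,2 \right)}\right) 35 = \left(-21 + 1\right) 35 = \left(-20\right) 35 = -700$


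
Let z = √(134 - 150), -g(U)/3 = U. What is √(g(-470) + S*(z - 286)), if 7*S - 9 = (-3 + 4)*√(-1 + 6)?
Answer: √14*√(4935 - (9 + √5)*(143 - 2*I))/7 ≈ 30.837 + 0.1041*I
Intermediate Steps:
g(U) = -3*U
S = 9/7 + √5/7 (S = 9/7 + ((-3 + 4)*√(-1 + 6))/7 = 9/7 + (1*√5)/7 = 9/7 + √5/7 ≈ 1.6052)
z = 4*I (z = √(-16) = 4*I ≈ 4.0*I)
√(g(-470) + S*(z - 286)) = √(-3*(-470) + (9/7 + √5/7)*(4*I - 286)) = √(1410 + (9/7 + √5/7)*(-286 + 4*I)) = √(1410 + (-286 + 4*I)*(9/7 + √5/7))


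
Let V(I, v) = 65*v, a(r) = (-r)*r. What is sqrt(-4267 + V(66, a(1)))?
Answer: 38*I*sqrt(3) ≈ 65.818*I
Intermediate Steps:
a(r) = -r**2
sqrt(-4267 + V(66, a(1))) = sqrt(-4267 + 65*(-1*1**2)) = sqrt(-4267 + 65*(-1*1)) = sqrt(-4267 + 65*(-1)) = sqrt(-4267 - 65) = sqrt(-4332) = 38*I*sqrt(3)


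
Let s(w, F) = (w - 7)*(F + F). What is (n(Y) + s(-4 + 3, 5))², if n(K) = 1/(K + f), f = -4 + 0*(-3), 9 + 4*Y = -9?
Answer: 1855044/289 ≈ 6418.8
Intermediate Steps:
s(w, F) = 2*F*(-7 + w) (s(w, F) = (-7 + w)*(2*F) = 2*F*(-7 + w))
Y = -9/2 (Y = -9/4 + (¼)*(-9) = -9/4 - 9/4 = -9/2 ≈ -4.5000)
f = -4 (f = -4 + 0 = -4)
n(K) = 1/(-4 + K) (n(K) = 1/(K - 4) = 1/(-4 + K))
(n(Y) + s(-4 + 3, 5))² = (1/(-4 - 9/2) + 2*5*(-7 + (-4 + 3)))² = (1/(-17/2) + 2*5*(-7 - 1))² = (-2/17 + 2*5*(-8))² = (-2/17 - 80)² = (-1362/17)² = 1855044/289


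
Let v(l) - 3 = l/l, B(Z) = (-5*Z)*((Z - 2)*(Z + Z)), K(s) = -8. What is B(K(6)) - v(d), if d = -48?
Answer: 6396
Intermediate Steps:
B(Z) = -10*Z²*(-2 + Z) (B(Z) = (-5*Z)*((-2 + Z)*(2*Z)) = (-5*Z)*(2*Z*(-2 + Z)) = -10*Z²*(-2 + Z))
v(l) = 4 (v(l) = 3 + l/l = 3 + 1 = 4)
B(K(6)) - v(d) = 10*(-8)²*(2 - 1*(-8)) - 1*4 = 10*64*(2 + 8) - 4 = 10*64*10 - 4 = 6400 - 4 = 6396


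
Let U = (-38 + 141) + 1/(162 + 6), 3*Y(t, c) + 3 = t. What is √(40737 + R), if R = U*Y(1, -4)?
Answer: √71738933/42 ≈ 201.66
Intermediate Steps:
Y(t, c) = -1 + t/3
U = 17305/168 (U = 103 + 1/168 = 17305/168 ≈ 103.01)
R = -17305/252 (R = 17305*(-1 + (⅓)*1)/168 = 17305*(-1 + ⅓)/168 = (17305/168)*(-⅔) = -17305/252 ≈ -68.671)
√(40737 + R) = √(40737 - 17305/252) = √(10248419/252) = √71738933/42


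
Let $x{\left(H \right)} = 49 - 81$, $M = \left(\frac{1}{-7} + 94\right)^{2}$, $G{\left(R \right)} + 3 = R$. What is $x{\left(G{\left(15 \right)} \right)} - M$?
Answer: $- \frac{433217}{49} \approx -8841.2$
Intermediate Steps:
$G{\left(R \right)} = -3 + R$
$M = \frac{431649}{49}$ ($M = \left(- \frac{1}{7} + 94\right)^{2} = \left(\frac{657}{7}\right)^{2} = \frac{431649}{49} \approx 8809.2$)
$x{\left(H \right)} = -32$
$x{\left(G{\left(15 \right)} \right)} - M = -32 - \frac{431649}{49} = - \frac{433217}{49}$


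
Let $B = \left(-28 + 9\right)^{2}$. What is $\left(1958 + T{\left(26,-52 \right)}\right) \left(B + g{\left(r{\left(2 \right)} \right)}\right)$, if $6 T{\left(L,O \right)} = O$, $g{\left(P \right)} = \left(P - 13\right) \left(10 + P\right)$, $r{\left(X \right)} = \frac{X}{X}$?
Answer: $\frac{1339192}{3} \approx 4.464 \cdot 10^{5}$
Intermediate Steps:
$r{\left(X \right)} = 1$
$B = 361$ ($B = \left(-19\right)^{2} = 361$)
$g{\left(P \right)} = \left(-13 + P\right) \left(10 + P\right)$
$T{\left(L,O \right)} = \frac{O}{6}$
$\left(1958 + T{\left(26,-52 \right)}\right) \left(B + g{\left(r{\left(2 \right)} \right)}\right) = \left(1958 + \frac{1}{6} \left(-52\right)\right) \left(361 - \left(133 - 1\right)\right) = \left(1958 - \frac{26}{3}\right) \left(361 - 132\right) = \frac{5848 \left(361 - 132\right)}{3} = \frac{5848}{3} \cdot 229 = \frac{1339192}{3}$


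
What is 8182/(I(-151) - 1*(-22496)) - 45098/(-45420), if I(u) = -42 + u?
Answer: 688723567/506501130 ≈ 1.3598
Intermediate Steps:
8182/(I(-151) - 1*(-22496)) - 45098/(-45420) = 8182/((-42 - 151) - 1*(-22496)) - 45098/(-45420) = 8182/(-193 + 22496) - 45098*(-1/45420) = 8182/22303 + 22549/22710 = 688723567/506501130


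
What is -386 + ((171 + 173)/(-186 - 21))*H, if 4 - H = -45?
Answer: -96758/207 ≈ -467.43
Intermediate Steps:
H = 49 (H = 4 - 1*(-45) = 4 + 45 = 49)
-386 + ((171 + 173)/(-186 - 21))*H = -386 + ((171 + 173)/(-186 - 21))*49 = -386 + (344/(-207))*49 = -386 + (344*(-1/207))*49 = -386 - 344/207*49 = -386 - 16856/207 = -96758/207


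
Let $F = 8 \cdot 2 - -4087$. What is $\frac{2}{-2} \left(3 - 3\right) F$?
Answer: $0$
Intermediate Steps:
$F = 4103$ ($F = 16 + 4087 = 4103$)
$\frac{2}{-2} \left(3 - 3\right) F = \frac{2}{-2} \left(3 - 3\right) 4103 = 2 \left(- \frac{1}{2}\right) 0 \cdot 4103 = \left(-1\right) 0 \cdot 4103 = 0 \cdot 4103 = 0$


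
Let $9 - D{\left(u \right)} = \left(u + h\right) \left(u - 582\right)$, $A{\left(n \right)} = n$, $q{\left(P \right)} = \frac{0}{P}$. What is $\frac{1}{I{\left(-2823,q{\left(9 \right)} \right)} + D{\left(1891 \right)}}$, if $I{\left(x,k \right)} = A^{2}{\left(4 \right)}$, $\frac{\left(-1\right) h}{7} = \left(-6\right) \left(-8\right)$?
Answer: $- \frac{1}{2035470} \approx -4.9129 \cdot 10^{-7}$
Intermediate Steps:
$q{\left(P \right)} = 0$
$h = -336$ ($h = - 7 \left(\left(-6\right) \left(-8\right)\right) = \left(-7\right) 48 = -336$)
$D{\left(u \right)} = 9 - \left(-582 + u\right) \left(-336 + u\right)$ ($D{\left(u \right)} = 9 - \left(u - 336\right) \left(u - 582\right) = 9 - \left(-336 + u\right) \left(-582 + u\right) = 9 - \left(-582 + u\right) \left(-336 + u\right)$)
$I{\left(x,k \right)} = 16$ ($I{\left(x,k \right)} = 4^{2} = 16$)
$\frac{1}{I{\left(-2823,q{\left(9 \right)} \right)} + D{\left(1891 \right)}} = \frac{1}{16 - 2035486} = \frac{1}{-2035470} = - \frac{1}{2035470}$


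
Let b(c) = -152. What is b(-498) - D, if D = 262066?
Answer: -262218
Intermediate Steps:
b(-498) - D = -152 - 1*262066 = -152 - 262066 = -262218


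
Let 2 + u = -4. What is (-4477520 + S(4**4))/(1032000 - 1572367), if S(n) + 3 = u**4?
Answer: 4476227/540367 ≈ 8.2837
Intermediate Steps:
u = -6 (u = -2 - 4 = -6)
S(n) = 1293 (S(n) = -3 + (-6)**4 = -3 + 1296 = 1293)
(-4477520 + S(4**4))/(1032000 - 1572367) = (-4477520 + 1293)/(1032000 - 1572367) = -4476227/(-540367) = -4476227*(-1/540367) = 4476227/540367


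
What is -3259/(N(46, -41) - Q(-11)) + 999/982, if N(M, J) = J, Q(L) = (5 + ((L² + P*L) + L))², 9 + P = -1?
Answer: 13453918/12438503 ≈ 1.0816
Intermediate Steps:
P = -10 (P = -9 - 1 = -10)
Q(L) = (5 + L² - 9*L)² (Q(L) = (5 + ((L² - 10*L) + L))² = (5 + (L² - 9*L))² = (5 + L² - 9*L)²)
-3259/(N(46, -41) - Q(-11)) + 999/982 = -3259/(-41 - (5 + (-11)² - 9*(-11))²) + 999/982 = -3259/(-41 - (5 + 121 + 99)²) + 999*(1/982) = -3259/(-41 - 1*225²) + 999/982 = -3259/(-41 - 1*50625) + 999/982 = -3259/(-41 - 50625) + 999/982 = -3259/(-50666) + 999/982 = -3259*(-1/50666) + 999/982 = 3259/50666 + 999/982 = 13453918/12438503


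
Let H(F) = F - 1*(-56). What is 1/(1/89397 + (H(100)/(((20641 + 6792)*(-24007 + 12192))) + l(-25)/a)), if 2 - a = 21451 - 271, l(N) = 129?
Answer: -87663110886053010/533037473360603 ≈ -164.46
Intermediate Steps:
H(F) = 56 + F (H(F) = F + 56 = 56 + F)
a = -21178 (a = 2 - (21451 - 271) = 2 - 1*21180 = 2 - 21180 = -21178)
1/(1/89397 + (H(100)/(((20641 + 6792)*(-24007 + 12192))) + l(-25)/a)) = 1/(1/89397 + ((56 + 100)/(((20641 + 6792)*(-24007 + 12192))) + 129/(-21178))) = 1/(1/89397 + (156/((27433*(-11815))) + 129*(-1/21178))) = 1/(1/89397 + (156/(-324120895) - 129/21178)) = 1/(1/89397 + (156*(-1/324120895) - 129/21178)) = 1/(1/89397 + (-156/324120895 - 129/21178)) = 1/(1/89397 - 41814899223/6864232314310) = 1/(-533037473360603/87663110886053010) = -87663110886053010/533037473360603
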